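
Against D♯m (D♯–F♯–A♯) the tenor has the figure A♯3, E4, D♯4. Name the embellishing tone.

E4 is an appoggiatura.

The harmony at that moment is D♯ minor triad (D♯, F♯, A♯); E4 is not a chord tone.
It is approached by leap up from A♯3 and left by step down to D♯4.
Leap in, step out — an appoggiatura.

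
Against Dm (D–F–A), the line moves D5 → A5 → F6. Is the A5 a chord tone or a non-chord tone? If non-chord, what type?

Chord tone (the fifth of D minor triad).

D minor triad contains D, F, A; A is the fifth, so it is a chord tone.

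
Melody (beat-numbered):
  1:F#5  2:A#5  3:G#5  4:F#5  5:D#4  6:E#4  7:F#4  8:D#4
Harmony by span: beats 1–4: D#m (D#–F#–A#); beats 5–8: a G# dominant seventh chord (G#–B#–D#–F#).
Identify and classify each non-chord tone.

The harmony at that moment is D# minor triad (D#, F#, A#); G#5 is not a chord tone.
It is approached by step down from A#5 and left by step down to F#5.
Step in, step out in the same direction — a passing tone.
The harmony at that moment is G# dominant seventh chord (G#, B#, D#, F#); E#4 is not a chord tone.
It is approached by step up from D#4 and left by step up to F#4.
Step in, step out in the same direction — a passing tone.

G#5 (beat 3) — passing tone; E#4 (beat 6) — passing tone.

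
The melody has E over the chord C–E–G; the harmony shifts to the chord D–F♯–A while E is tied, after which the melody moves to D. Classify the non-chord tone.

E is a suspension.

The harmony at that moment is D major triad (D, F♯, A); E is not a chord tone.
It is held over (the same pitch as the preceding E) and left by step down to D.
Held over from the previous chord and resolving down by step — a suspension.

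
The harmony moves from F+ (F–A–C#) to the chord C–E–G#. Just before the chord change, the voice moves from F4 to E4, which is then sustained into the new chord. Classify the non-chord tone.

E4 is an anticipation.

The harmony at that moment is F augmented triad (F, A, C#); E4 is not a chord tone.
It is approached by step down from F4 and then sustained as the same pitch into the next harmony.
Arriving early and becoming a chord tone when the harmony changes — an anticipation.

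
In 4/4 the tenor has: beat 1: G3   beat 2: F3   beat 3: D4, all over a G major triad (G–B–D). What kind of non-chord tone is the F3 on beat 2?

Escape tone.

The harmony at that moment is G major triad (G, B, D); F3 is not a chord tone.
It is approached by step down from G3 and left by leap up to D4.
Step in, leap out, on a weak beat — an escape tone.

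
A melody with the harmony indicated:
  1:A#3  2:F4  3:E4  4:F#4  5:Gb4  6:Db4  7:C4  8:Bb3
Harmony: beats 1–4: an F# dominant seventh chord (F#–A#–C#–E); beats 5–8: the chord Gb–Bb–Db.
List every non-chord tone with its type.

The harmony at that moment is F# dominant seventh chord (F#, A#, C#, E); F4 is not a chord tone.
It is approached by leap up from A#3 and left by step down to E4.
Leap in, step out — an appoggiatura.
The harmony at that moment is Gb major triad (Gb, Bb, Db); C4 is not a chord tone.
It is approached by step down from Db4 and left by step down to Bb3.
Step in, step out in the same direction — a passing tone.

F4 (beat 2) — appoggiatura; C4 (beat 7) — passing tone.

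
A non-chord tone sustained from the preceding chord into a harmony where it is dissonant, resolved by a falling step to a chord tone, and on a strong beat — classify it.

Suspension.

Approach: by preparation — the pitch is first a chord tone, then held (tied or repeated) while the harmony changes under it. Departure: down by step. Metric position: strong.
A prepared dissonance that resolves downward by step — a suspension. (The same figure resolving upward would be a retardation.)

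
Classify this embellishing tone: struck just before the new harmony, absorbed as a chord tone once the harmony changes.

Anticipation.

Approach: ahead of the chord change (typically by step), so it is dissonant against the current harmony. Departure: none — the same pitch is restated or held and is a chord tone of the new harmony.
Dissonant first, consonant once the harmony catches up: the note simply arrives early — an anticipation. (The reverse timing, consonant first and dissonant after the change, would be a suspension or retardation.)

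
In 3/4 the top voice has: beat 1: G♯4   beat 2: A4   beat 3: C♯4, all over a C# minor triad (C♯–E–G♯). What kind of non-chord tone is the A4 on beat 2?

The harmony at that moment is C♯ minor triad (C♯, E, G♯); A4 is not a chord tone.
It is approached by step up from G♯4 and left by leap down to C♯4.
Step in, leap out, on a weak beat — an escape tone.

Escape tone.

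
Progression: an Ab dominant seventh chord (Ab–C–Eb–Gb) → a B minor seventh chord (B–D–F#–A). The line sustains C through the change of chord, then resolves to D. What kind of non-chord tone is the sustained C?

C is a retardation.

The harmony at that moment is B minor seventh chord (B, D, F#, A); C is not a chord tone.
It is held over (the same pitch as the preceding C) and left by step up to D.
Held over from the previous chord and resolving up by step — a retardation.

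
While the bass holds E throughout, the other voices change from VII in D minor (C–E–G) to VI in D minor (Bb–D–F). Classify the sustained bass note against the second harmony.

The harmony at that moment is Bb major triad (Bb, D, F); E is not a chord tone.
It is held over (the same pitch as the preceding E) and then sustained as the same pitch into the next harmony.
Sustained through a change of harmony — a pedal tone.

Pedal tone (pedal point).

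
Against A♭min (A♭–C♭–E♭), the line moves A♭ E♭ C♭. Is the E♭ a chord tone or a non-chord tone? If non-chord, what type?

Chord tone (the fifth of Ab minor triad).

Ab minor triad contains A♭, C♭, E♭; E♭ is the fifth, so it is a chord tone.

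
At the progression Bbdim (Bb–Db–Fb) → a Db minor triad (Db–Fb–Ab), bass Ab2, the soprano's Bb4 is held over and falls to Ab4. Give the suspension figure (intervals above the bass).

At the second chord the bass is Ab2. The suspended Bb4 lies a ninth above the bass; after resolving down by step to Ab4, the interval above the bass becomes an octave.
Suspension figures are named by those two intervals: 9–8.

9–8 suspension.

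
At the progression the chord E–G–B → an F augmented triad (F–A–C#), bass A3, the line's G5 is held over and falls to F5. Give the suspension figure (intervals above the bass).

At the second chord the bass is A3. The suspended G5 lies a seventh above the bass; after resolving down by step to F5, the interval above the bass becomes a sixth.
Suspension figures are named by those two intervals: 7–6.

7–6 suspension.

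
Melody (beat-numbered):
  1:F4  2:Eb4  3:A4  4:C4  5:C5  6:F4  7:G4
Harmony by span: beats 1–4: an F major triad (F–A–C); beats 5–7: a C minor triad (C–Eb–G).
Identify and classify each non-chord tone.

Eb4 (beat 2) — escape tone; F4 (beat 6) — appoggiatura.

The harmony at that moment is F major triad (F, A, C); Eb4 is not a chord tone.
It is approached by step down from F4 and left by leap up to A4.
Step in, leap out — an escape tone.
The harmony at that moment is C minor triad (C, Eb, G); F4 is not a chord tone.
It is approached by leap down from C5 and left by step up to G4.
Leap in, step out — an appoggiatura.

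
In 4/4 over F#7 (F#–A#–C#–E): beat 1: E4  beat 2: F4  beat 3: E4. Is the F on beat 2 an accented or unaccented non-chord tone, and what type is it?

The harmony at that moment is F# dominant seventh chord (F#, A#, C#, E); F4 is not a chord tone.
It is approached by step up from E4 and left by step down to E4.
Step away and step back to the same note — a neighbor tone (upper neighbor).
It falls on a weak beat, so it is unaccented.

Unaccented neighbor tone.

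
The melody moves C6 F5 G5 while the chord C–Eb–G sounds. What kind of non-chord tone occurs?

The harmony at that moment is C minor triad (C, Eb, G); F5 is not a chord tone.
It is approached by leap down from C6 and left by step up to G5.
Leap in, step out — an appoggiatura.

F5 is an appoggiatura.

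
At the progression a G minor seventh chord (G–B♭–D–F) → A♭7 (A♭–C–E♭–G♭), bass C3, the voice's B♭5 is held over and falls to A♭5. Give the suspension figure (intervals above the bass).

7–6 suspension.

At the second chord the bass is C3. The suspended B♭5 lies a seventh above the bass; after resolving down by step to A♭5, the interval above the bass becomes a sixth.
Suspension figures are named by those two intervals: 7–6.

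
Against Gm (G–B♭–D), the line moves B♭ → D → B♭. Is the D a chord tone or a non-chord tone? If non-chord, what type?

Chord tone (the fifth of G minor triad).

G minor triad contains G, B♭, D; D is the fifth, so it is a chord tone.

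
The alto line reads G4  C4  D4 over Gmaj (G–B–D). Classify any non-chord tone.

The harmony at that moment is G major triad (G, B, D); C4 is not a chord tone.
It is approached by leap down from G4 and left by step up to D4.
Leap in, step out — an appoggiatura.

C4 is an appoggiatura.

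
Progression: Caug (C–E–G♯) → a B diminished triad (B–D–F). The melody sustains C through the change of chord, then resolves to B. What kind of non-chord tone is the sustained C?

The harmony at that moment is B diminished triad (B, D, F); C is not a chord tone.
It is held over (the same pitch as the preceding C) and left by step down to B.
Held over from the previous chord and resolving down by step — a suspension.

C is a suspension.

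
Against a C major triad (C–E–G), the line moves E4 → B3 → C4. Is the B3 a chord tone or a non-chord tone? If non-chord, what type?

The harmony at that moment is C major triad (C, E, G); B3 is not a chord tone.
It is approached by leap down from E4 and left by step up to C4.
Leap in, step out — an appoggiatura.

Non-chord tone — an appoggiatura.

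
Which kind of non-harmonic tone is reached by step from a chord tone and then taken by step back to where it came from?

Approach: by step. Departure: by step in the opposite direction, back to the starting pitch.
Stepwise on both sides but reversing to return to the same chord tone — a neighbor tone. (Had it continued onward in the same direction it would be a passing tone instead.)

Neighbor tone.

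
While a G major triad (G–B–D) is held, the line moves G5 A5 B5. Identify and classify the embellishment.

A5 is a passing tone.

The harmony at that moment is G major triad (G, B, D); A5 is not a chord tone.
It is approached by step up from G5 and left by step up to B5.
Step in, step out in the same direction — a passing tone.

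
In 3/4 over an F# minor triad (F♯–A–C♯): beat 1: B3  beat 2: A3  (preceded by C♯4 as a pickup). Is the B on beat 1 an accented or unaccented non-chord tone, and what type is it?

The harmony at that moment is F♯ minor triad (F♯, A, C♯); B3 is not a chord tone.
It is approached by step down from C♯4 and left by step down to A3.
Step in, step out in the same direction — a passing tone.
It falls on the downbeat, so it is accented.

Accented passing tone.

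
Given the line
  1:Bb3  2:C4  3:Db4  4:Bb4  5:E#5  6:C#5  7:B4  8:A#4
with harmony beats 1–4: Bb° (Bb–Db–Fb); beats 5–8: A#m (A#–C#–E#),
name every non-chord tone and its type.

C4 (beat 2) — passing tone; B4 (beat 7) — passing tone.

The harmony at that moment is Bb diminished triad (Bb, Db, Fb); C4 is not a chord tone.
It is approached by step up from Bb3 and left by step up to Db4.
Step in, step out in the same direction — a passing tone.
The harmony at that moment is A# minor triad (A#, C#, E#); B4 is not a chord tone.
It is approached by step down from C#5 and left by step down to A#4.
Step in, step out in the same direction — a passing tone.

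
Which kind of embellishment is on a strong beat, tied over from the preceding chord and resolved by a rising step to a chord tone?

Retardation.

Approach: by preparation — the pitch is first a chord tone, then held (tied or repeated) while the harmony changes under it. Departure: up by step. Metric position: strong.
A prepared dissonance that resolves upward by step — a retardation. (The same figure resolving downward would be a suspension.)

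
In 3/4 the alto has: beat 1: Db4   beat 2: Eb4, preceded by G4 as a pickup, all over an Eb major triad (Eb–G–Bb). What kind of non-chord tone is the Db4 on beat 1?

The harmony at that moment is Eb major triad (Eb, G, Bb); Db4 is not a chord tone.
It is approached by leap down from G4 and left by step up to Eb4.
Leap in, step out, metrically accented — an appoggiatura.

Appoggiatura.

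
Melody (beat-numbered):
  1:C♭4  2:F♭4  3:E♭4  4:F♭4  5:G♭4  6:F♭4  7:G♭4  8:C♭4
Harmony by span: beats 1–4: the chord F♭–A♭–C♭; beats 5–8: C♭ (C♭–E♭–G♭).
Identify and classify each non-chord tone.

The harmony at that moment is F♭ major triad (F♭, A♭, C♭); E♭4 is not a chord tone.
It is approached by step down from F♭4 and left by step up to F♭4.
Step away and step back to the same note — a neighbor tone (lower neighbor).
The harmony at that moment is C♭ major triad (C♭, E♭, G♭); F♭4 is not a chord tone.
It is approached by step down from G♭4 and left by step up to G♭4.
Step away and step back to the same note — a neighbor tone (lower neighbor).

E♭4 (beat 3) — neighbor tone; F♭4 (beat 6) — neighbor tone.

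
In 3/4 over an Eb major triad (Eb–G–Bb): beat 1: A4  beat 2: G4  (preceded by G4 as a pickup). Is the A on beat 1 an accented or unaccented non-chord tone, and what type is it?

Accented neighbor tone.

The harmony at that moment is Eb major triad (Eb, G, Bb); A4 is not a chord tone.
It is approached by step up from G4 and left by step down to G4.
Step away and step back to the same note — a neighbor tone (upper neighbor).
It falls on the downbeat, so it is accented.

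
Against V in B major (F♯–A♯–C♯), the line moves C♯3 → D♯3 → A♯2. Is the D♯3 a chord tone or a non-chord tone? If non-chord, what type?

Non-chord tone — an escape tone.

The harmony at that moment is F♯ major triad (F♯, A♯, C♯); D♯3 is not a chord tone.
It is approached by step up from C♯3 and left by leap down to A♯2.
Step in, leap out — an escape tone.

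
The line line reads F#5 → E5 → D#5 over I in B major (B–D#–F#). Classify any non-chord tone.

E5 is a passing tone.

The harmony at that moment is B major triad (B, D#, F#); E5 is not a chord tone.
It is approached by step down from F#5 and left by step down to D#5.
Step in, step out in the same direction — a passing tone.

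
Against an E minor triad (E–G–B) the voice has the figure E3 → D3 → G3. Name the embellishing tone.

The harmony at that moment is E minor triad (E, G, B); D3 is not a chord tone.
It is approached by step down from E3 and left by leap up to G3.
Step in, leap out — an escape tone.

D3 is an escape tone.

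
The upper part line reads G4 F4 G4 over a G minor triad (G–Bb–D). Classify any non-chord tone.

The harmony at that moment is G minor triad (G, Bb, D); F4 is not a chord tone.
It is approached by step down from G4 and left by step up to G4.
Step away and step back to the same note — a neighbor tone (lower neighbor).

F4 is a neighbor tone.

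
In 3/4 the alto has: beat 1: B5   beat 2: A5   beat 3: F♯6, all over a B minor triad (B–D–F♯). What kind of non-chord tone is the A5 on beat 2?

The harmony at that moment is B minor triad (B, D, F♯); A5 is not a chord tone.
It is approached by step down from B5 and left by leap up to F♯6.
Step in, leap out, on a weak beat — an escape tone.

Escape tone.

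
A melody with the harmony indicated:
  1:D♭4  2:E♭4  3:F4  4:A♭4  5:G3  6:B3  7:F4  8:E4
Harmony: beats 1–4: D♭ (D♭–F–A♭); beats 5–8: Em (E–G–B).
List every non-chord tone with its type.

The harmony at that moment is D♭ major triad (D♭, F, A♭); E♭4 is not a chord tone.
It is approached by step up from D♭4 and left by step up to F4.
Step in, step out in the same direction — a passing tone.
The harmony at that moment is E minor triad (E, G, B); F4 is not a chord tone.
It is approached by leap up from B3 and left by step down to E4.
Leap in, step out — an appoggiatura.

E♭4 (beat 2) — passing tone; F4 (beat 7) — appoggiatura.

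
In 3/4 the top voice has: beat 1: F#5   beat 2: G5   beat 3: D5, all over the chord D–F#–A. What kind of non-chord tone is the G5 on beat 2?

The harmony at that moment is D major triad (D, F#, A); G5 is not a chord tone.
It is approached by step up from F#5 and left by leap down to D5.
Step in, leap out, on a weak beat — an escape tone.

Escape tone.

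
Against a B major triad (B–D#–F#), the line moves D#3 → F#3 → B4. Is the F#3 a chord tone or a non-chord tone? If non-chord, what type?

Chord tone (the fifth of B major triad).

B major triad contains B, D#, F#; F# is the fifth, so it is a chord tone.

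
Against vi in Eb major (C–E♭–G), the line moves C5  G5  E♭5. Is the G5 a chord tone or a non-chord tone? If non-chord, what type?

Chord tone (the fifth of C minor triad).

C minor triad contains C, E♭, G; G is the fifth, so it is a chord tone.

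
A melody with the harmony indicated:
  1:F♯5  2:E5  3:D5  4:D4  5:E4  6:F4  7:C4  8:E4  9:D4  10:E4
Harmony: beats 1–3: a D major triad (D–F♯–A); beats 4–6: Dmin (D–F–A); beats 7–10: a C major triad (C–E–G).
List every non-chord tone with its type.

The harmony at that moment is D major triad (D, F♯, A); E5 is not a chord tone.
It is approached by step down from F♯5 and left by step down to D5.
Step in, step out in the same direction — a passing tone.
The harmony at that moment is D minor triad (D, F, A); E4 is not a chord tone.
It is approached by step up from D4 and left by step up to F4.
Step in, step out in the same direction — a passing tone.
The harmony at that moment is C major triad (C, E, G); D4 is not a chord tone.
It is approached by step down from E4 and left by step up to E4.
Step away and step back to the same note — a neighbor tone (lower neighbor).

E5 (beat 2) — passing tone; E4 (beat 5) — passing tone; D4 (beat 9) — neighbor tone.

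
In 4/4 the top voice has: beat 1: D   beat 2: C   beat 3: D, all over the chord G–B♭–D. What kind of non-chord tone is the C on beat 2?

Lower neighbor tone.

The harmony at that moment is G minor triad (G, B♭, D); C is not a chord tone.
It is approached by step down from D and left by step up to D.
Step away and step back to the same note — a neighbor tone (lower neighbor).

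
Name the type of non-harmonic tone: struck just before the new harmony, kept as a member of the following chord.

Anticipation.

Approach: ahead of the chord change (typically by step), so it is dissonant against the current harmony. Departure: none — the same pitch is restated or held and is a chord tone of the new harmony.
Dissonant first, consonant once the harmony catches up: the note simply arrives early — an anticipation. (The reverse timing, consonant first and dissonant after the change, would be a suspension or retardation.)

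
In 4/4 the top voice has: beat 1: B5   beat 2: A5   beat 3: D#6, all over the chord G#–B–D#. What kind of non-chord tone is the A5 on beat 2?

The harmony at that moment is G# minor triad (G#, B, D#); A5 is not a chord tone.
It is approached by step down from B5 and left by leap up to D#6.
Step in, leap out, on a weak beat — an escape tone.

Escape tone.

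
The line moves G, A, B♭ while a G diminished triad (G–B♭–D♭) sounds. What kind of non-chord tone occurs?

The harmony at that moment is G diminished triad (G, B♭, D♭); A is not a chord tone.
It is approached by step up from G and left by step up to B♭.
Step in, step out in the same direction — a passing tone.

A is a passing tone.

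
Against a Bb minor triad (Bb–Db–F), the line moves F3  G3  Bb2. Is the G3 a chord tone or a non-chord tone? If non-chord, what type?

The harmony at that moment is Bb minor triad (Bb, Db, F); G3 is not a chord tone.
It is approached by step up from F3 and left by leap down to Bb2.
Step in, leap out — an escape tone.

Non-chord tone — an escape tone.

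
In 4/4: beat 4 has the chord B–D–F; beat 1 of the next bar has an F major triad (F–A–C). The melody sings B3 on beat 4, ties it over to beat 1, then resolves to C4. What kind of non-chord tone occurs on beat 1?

Retardation.

The harmony at that moment is F major triad (F, A, C); B3 is not a chord tone.
It is held over (the same pitch as the preceding B3) and left by step up to C4.
Held over from the previous chord and resolving up by step — a retardation.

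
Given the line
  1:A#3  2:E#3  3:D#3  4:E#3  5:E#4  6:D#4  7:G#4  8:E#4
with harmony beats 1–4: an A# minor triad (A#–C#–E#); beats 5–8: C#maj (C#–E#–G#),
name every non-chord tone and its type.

The harmony at that moment is A# minor triad (A#, C#, E#); D#3 is not a chord tone.
It is approached by step down from E#3 and left by step up to E#3.
Step away and step back to the same note — a neighbor tone (lower neighbor).
The harmony at that moment is C# major triad (C#, E#, G#); D#4 is not a chord tone.
It is approached by step down from E#4 and left by leap up to G#4.
Step in, leap out — an escape tone.

D#3 (beat 3) — neighbor tone; D#4 (beat 6) — escape tone.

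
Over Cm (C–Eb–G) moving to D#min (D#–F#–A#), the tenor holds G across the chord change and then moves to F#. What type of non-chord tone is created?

G is a suspension.

The harmony at that moment is D# minor triad (D#, F#, A#); G is not a chord tone.
It is held over (the same pitch as the preceding G) and left by step down to F#.
Held over from the previous chord and resolving down by step — a suspension.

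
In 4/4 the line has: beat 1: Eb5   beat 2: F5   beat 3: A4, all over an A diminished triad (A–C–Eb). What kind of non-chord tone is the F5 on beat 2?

The harmony at that moment is A diminished triad (A, C, Eb); F5 is not a chord tone.
It is approached by step up from Eb5 and left by leap down to A4.
Step in, leap out, on a weak beat — an escape tone.

Escape tone.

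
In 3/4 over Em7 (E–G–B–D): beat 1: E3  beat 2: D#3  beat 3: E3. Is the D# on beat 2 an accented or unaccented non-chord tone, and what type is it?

Unaccented neighbor tone.

The harmony at that moment is E minor seventh chord (E, G, B, D); D#3 is not a chord tone.
It is approached by step down from E3 and left by step up to E3.
Step away and step back to the same note — a neighbor tone (lower neighbor).
It falls on a weak beat, so it is unaccented.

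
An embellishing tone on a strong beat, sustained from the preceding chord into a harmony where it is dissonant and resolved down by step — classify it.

Suspension.

Approach: by preparation — the pitch is first a chord tone, then held (tied or repeated) while the harmony changes under it. Departure: down by step. Metric position: strong.
A prepared dissonance that resolves downward by step — a suspension. (The same figure resolving upward would be a retardation.)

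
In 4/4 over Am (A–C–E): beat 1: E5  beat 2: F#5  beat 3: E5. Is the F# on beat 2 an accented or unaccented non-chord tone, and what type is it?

The harmony at that moment is A minor triad (A, C, E); F#5 is not a chord tone.
It is approached by step up from E5 and left by step down to E5.
Step away and step back to the same note — a neighbor tone (upper neighbor).
It falls on a weak beat, so it is unaccented.

Unaccented neighbor tone.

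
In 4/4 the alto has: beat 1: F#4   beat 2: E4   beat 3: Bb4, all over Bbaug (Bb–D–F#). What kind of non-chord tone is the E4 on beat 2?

The harmony at that moment is Bb augmented triad (Bb, D, F#); E4 is not a chord tone.
It is approached by step down from F#4 and left by leap up to Bb4.
Step in, leap out, on a weak beat — an escape tone.

Escape tone.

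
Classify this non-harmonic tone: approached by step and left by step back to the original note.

Neighbor tone.

Approach: by step. Departure: by step in the opposite direction, back to the starting pitch.
Stepwise on both sides but reversing to return to the same chord tone — a neighbor tone. (Had it continued onward in the same direction it would be a passing tone instead.)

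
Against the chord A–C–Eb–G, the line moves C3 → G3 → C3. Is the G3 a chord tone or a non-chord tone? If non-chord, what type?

A half-diminished seventh chord contains A, C, Eb, G; G is the seventh, so it is a chord tone.

Chord tone (the seventh of A half-diminished seventh chord).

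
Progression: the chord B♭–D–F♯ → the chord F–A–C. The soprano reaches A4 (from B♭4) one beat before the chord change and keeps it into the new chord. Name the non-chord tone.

A4 is an anticipation.

The harmony at that moment is B♭ augmented triad (B♭, D, F♯); A4 is not a chord tone.
It is approached by step down from B♭4 and then sustained as the same pitch into the next harmony.
Arriving early and becoming a chord tone when the harmony changes — an anticipation.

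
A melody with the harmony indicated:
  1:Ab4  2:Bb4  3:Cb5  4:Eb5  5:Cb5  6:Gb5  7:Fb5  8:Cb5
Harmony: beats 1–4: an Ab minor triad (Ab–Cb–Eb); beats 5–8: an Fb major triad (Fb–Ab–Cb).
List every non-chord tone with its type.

Bb4 (beat 2) — passing tone; Gb5 (beat 6) — appoggiatura.

The harmony at that moment is Ab minor triad (Ab, Cb, Eb); Bb4 is not a chord tone.
It is approached by step up from Ab4 and left by step up to Cb5.
Step in, step out in the same direction — a passing tone.
The harmony at that moment is Fb major triad (Fb, Ab, Cb); Gb5 is not a chord tone.
It is approached by leap up from Cb5 and left by step down to Fb5.
Leap in, step out — an appoggiatura.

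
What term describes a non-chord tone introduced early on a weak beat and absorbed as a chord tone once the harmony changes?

Approach: ahead of the chord change (typically by step), so it is dissonant against the current harmony. Departure: none — the same pitch is restated or held and is a chord tone of the new harmony.
Dissonant first, consonant once the harmony catches up: the note simply arrives early — an anticipation. (The reverse timing, consonant first and dissonant after the change, would be a suspension or retardation.)

Anticipation.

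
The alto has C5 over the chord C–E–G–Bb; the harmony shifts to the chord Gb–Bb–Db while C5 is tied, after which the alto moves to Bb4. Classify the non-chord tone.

C5 is a suspension.

The harmony at that moment is Gb major triad (Gb, Bb, Db); C5 is not a chord tone.
It is held over (the same pitch as the preceding C5) and left by step down to Bb4.
Held over from the previous chord and resolving down by step — a suspension.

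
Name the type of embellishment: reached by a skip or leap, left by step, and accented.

Appoggiatura.

Approach: by leap. Departure: by step. Metric position: strong.
Leap in, step out, in a metrically strong position — an appoggiatura. (It is the mirror image of the escape tone, which steps in and leaps out from a weak position.)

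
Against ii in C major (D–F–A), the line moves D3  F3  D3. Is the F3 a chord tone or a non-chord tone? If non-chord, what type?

Chord tone (the third of D minor triad).

D minor triad contains D, F, A; F is the third, so it is a chord tone.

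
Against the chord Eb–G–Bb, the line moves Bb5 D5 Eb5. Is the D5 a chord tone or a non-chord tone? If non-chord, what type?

The harmony at that moment is Eb major triad (Eb, G, Bb); D5 is not a chord tone.
It is approached by leap down from Bb5 and left by step up to Eb5.
Leap in, step out — an appoggiatura.

Non-chord tone — an appoggiatura.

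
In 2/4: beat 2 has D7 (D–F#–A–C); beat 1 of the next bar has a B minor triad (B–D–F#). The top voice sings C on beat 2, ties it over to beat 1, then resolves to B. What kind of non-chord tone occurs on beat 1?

Suspension.

The harmony at that moment is B minor triad (B, D, F#); C is not a chord tone.
It is held over (the same pitch as the preceding C) and left by step down to B.
Held over from the previous chord and resolving down by step — a suspension.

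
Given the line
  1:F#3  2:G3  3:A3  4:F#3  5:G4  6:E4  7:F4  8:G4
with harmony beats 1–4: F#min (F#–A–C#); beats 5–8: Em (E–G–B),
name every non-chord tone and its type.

The harmony at that moment is F# minor triad (F#, A, C#); G3 is not a chord tone.
It is approached by step up from F#3 and left by step up to A3.
Step in, step out in the same direction — a passing tone.
The harmony at that moment is E minor triad (E, G, B); F4 is not a chord tone.
It is approached by step up from E4 and left by step up to G4.
Step in, step out in the same direction — a passing tone.

G3 (beat 2) — passing tone; F4 (beat 7) — passing tone.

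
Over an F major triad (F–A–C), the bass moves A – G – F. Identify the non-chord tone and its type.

G is a passing tone.

The harmony at that moment is F major triad (F, A, C); G is not a chord tone.
It is approached by step down from A and left by step down to F.
Step in, step out in the same direction — a passing tone.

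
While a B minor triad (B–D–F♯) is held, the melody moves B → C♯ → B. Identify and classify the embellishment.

C♯ is a neighbor tone.

The harmony at that moment is B minor triad (B, D, F♯); C♯ is not a chord tone.
It is approached by step up from B and left by step down to B.
Step away and step back to the same note — a neighbor tone (upper neighbor).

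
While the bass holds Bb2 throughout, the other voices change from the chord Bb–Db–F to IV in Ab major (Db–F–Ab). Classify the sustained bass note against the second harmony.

The harmony at that moment is Db major triad (Db, F, Ab); Bb2 is not a chord tone.
It is held over (the same pitch as the preceding Bb2) and then sustained as the same pitch into the next harmony.
Sustained through a change of harmony — a pedal tone.

Pedal tone (pedal point).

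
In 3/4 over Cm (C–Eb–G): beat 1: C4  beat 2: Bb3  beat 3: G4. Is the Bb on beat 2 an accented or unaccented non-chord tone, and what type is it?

Unaccented escape tone.

The harmony at that moment is C minor triad (C, Eb, G); Bb3 is not a chord tone.
It is approached by step down from C4 and left by leap up to G4.
Step in, leap out — an escape tone.
It falls on a weak beat, so it is unaccented.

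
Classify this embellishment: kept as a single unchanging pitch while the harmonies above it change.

Approach: none. Departure: none — a single pitch is sustained while the chords change around it, passing through harmonies that do not contain it.
No melodic motion at all; the dissonance is created entirely by the moving harmonies against the stationary note — a pedal tone (pedal point).

Pedal tone.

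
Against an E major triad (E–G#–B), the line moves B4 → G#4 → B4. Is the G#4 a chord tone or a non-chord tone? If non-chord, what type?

E major triad contains E, G#, B; G# is the third, so it is a chord tone.

Chord tone (the third of E major triad).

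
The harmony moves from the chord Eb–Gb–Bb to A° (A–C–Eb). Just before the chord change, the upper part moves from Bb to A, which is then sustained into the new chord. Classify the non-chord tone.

The harmony at that moment is Eb minor triad (Eb, Gb, Bb); A is not a chord tone.
It is approached by step down from Bb and then sustained as the same pitch into the next harmony.
Arriving early and becoming a chord tone when the harmony changes — an anticipation.

A is an anticipation.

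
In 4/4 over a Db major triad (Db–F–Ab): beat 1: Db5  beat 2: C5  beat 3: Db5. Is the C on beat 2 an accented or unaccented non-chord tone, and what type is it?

Unaccented neighbor tone.

The harmony at that moment is Db major triad (Db, F, Ab); C5 is not a chord tone.
It is approached by step down from Db5 and left by step up to Db5.
Step away and step back to the same note — a neighbor tone (lower neighbor).
It falls on a weak beat, so it is unaccented.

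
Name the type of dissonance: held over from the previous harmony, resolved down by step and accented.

Suspension.

Approach: by preparation — the pitch is first a chord tone, then held (tied or repeated) while the harmony changes under it. Departure: down by step. Metric position: strong.
A prepared dissonance that resolves downward by step — a suspension. (The same figure resolving upward would be a retardation.)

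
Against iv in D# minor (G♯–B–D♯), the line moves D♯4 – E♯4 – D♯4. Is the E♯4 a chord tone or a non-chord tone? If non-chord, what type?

The harmony at that moment is G♯ minor triad (G♯, B, D♯); E♯4 is not a chord tone.
It is approached by step up from D♯4 and left by step down to D♯4.
Step away and step back to the same note — a neighbor tone (upper neighbor).

Non-chord tone — a neighbor tone.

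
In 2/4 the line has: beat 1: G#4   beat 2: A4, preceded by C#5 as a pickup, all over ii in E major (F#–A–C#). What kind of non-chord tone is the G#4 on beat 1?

Appoggiatura.

The harmony at that moment is F# minor triad (F#, A, C#); G#4 is not a chord tone.
It is approached by leap down from C#5 and left by step up to A4.
Leap in, step out, metrically accented — an appoggiatura.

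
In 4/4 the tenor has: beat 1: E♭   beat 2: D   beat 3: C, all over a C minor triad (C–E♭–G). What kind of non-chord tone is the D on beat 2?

The harmony at that moment is C minor triad (C, E♭, G); D is not a chord tone.
It is approached by step down from E♭ and left by step down to C.
Step in, step out in the same direction — a passing tone.

Passing tone.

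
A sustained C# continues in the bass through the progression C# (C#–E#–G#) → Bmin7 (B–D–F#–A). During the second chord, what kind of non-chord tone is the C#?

Pedal tone (pedal point).

The harmony at that moment is B minor seventh chord (B, D, F#, A); C# is not a chord tone.
It is held over (the same pitch as the preceding C#) and then sustained as the same pitch into the next harmony.
Sustained through a change of harmony — a pedal tone.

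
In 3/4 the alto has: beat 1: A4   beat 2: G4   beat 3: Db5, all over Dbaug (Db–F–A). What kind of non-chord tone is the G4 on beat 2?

The harmony at that moment is Db augmented triad (Db, F, A); G4 is not a chord tone.
It is approached by step down from A4 and left by leap up to Db5.
Step in, leap out, on a weak beat — an escape tone.

Escape tone.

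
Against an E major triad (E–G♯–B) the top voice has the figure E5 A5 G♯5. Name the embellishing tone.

A5 is an appoggiatura.

The harmony at that moment is E major triad (E, G♯, B); A5 is not a chord tone.
It is approached by leap up from E5 and left by step down to G♯5.
Leap in, step out — an appoggiatura.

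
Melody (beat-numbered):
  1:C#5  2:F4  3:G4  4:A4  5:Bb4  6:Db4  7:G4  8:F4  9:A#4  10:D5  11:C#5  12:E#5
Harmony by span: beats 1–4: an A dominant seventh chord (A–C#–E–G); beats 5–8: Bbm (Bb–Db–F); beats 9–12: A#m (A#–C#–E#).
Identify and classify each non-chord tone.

The harmony at that moment is A dominant seventh chord (A, C#, E, G); F4 is not a chord tone.
It is approached by leap down from C#5 and left by step up to G4.
Leap in, step out — an appoggiatura.
The harmony at that moment is Bb minor triad (Bb, Db, F); G4 is not a chord tone.
It is approached by leap up from Db4 and left by step down to F4.
Leap in, step out — an appoggiatura.
The harmony at that moment is A# minor triad (A#, C#, E#); D5 is not a chord tone.
It is approached by leap up from A#4 and left by step down to C#5.
Leap in, step out — an appoggiatura.

F4 (beat 2) — appoggiatura; G4 (beat 7) — appoggiatura; D5 (beat 10) — appoggiatura.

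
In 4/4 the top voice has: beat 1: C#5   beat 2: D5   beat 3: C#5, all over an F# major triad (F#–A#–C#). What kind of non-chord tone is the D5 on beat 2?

The harmony at that moment is F# major triad (F#, A#, C#); D5 is not a chord tone.
It is approached by step up from C#5 and left by step down to C#5.
Step away and step back to the same note — a neighbor tone (upper neighbor).

Upper neighbor tone.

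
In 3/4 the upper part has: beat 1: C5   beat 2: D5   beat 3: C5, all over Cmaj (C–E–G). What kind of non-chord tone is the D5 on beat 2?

The harmony at that moment is C major triad (C, E, G); D5 is not a chord tone.
It is approached by step up from C5 and left by step down to C5.
Step away and step back to the same note — a neighbor tone (upper neighbor).

Upper neighbor tone.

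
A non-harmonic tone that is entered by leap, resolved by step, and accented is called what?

Approach: by leap. Departure: by step. Metric position: strong.
Leap in, step out, in a metrically strong position — an appoggiatura. (It is the mirror image of the escape tone, which steps in and leaps out from a weak position.)

Appoggiatura.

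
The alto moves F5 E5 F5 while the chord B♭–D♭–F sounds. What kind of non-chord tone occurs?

The harmony at that moment is B♭ minor triad (B♭, D♭, F); E5 is not a chord tone.
It is approached by step down from F5 and left by step up to F5.
Step away and step back to the same note — a neighbor tone (lower neighbor).

E5 is a neighbor tone.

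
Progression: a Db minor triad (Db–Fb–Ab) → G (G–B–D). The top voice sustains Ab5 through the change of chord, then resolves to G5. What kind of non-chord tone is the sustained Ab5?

The harmony at that moment is G major triad (G, B, D); Ab5 is not a chord tone.
It is held over (the same pitch as the preceding Ab5) and left by step down to G5.
Held over from the previous chord and resolving down by step — a suspension.

Ab5 is a suspension.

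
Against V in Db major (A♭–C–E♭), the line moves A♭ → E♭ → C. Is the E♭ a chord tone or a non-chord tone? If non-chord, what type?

Ab major triad contains A♭, C, E♭; E♭ is the fifth, so it is a chord tone.

Chord tone (the fifth of Ab major triad).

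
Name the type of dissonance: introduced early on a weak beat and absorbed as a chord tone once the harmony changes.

Anticipation.

Approach: ahead of the chord change (typically by step), so it is dissonant against the current harmony. Departure: none — the same pitch is restated or held and is a chord tone of the new harmony.
Dissonant first, consonant once the harmony catches up: the note simply arrives early — an anticipation. (The reverse timing, consonant first and dissonant after the change, would be a suspension or retardation.)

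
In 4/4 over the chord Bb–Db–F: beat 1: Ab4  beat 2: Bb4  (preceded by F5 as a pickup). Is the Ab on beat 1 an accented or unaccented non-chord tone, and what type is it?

Accented appoggiatura.

The harmony at that moment is Bb minor triad (Bb, Db, F); Ab4 is not a chord tone.
It is approached by leap down from F5 and left by step up to Bb4.
Leap in, step out — an appoggiatura.
It falls on the downbeat, so it is accented.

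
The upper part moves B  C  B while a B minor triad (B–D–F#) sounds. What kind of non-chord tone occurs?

The harmony at that moment is B minor triad (B, D, F#); C is not a chord tone.
It is approached by step up from B and left by step down to B.
Step away and step back to the same note — a neighbor tone (upper neighbor).

C is a neighbor tone.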